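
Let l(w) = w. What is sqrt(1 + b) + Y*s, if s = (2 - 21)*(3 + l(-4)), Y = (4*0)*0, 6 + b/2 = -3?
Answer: I*sqrt(17) ≈ 4.1231*I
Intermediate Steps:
b = -18 (b = -12 + 2*(-3) = -12 - 6 = -18)
Y = 0 (Y = 0*0 = 0)
s = 19 (s = (2 - 21)*(3 - 4) = -19*(-1) = 19)
sqrt(1 + b) + Y*s = sqrt(1 - 18) + 0*19 = sqrt(-17) + 0 = I*sqrt(17) + 0 = I*sqrt(17)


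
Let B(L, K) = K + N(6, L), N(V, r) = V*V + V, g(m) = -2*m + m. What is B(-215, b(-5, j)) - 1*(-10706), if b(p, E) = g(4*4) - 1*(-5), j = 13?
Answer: 10737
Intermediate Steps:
g(m) = -m
N(V, r) = V + V**2 (N(V, r) = V**2 + V = V + V**2)
b(p, E) = -11 (b(p, E) = -4*4 - 1*(-5) = -1*16 + 5 = -16 + 5 = -11)
B(L, K) = 42 + K (B(L, K) = K + 6*(1 + 6) = K + 6*7 = K + 42 = 42 + K)
B(-215, b(-5, j)) - 1*(-10706) = (42 - 11) - 1*(-10706) = 31 + 10706 = 10737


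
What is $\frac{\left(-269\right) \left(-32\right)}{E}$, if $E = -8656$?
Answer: $- \frac{538}{541} \approx -0.99445$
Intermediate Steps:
$\frac{\left(-269\right) \left(-32\right)}{E} = \frac{\left(-269\right) \left(-32\right)}{-8656} = 8608 \left(- \frac{1}{8656}\right) = - \frac{538}{541}$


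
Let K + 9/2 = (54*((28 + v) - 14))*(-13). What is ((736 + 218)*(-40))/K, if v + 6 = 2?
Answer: 8480/1561 ≈ 5.4324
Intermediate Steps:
v = -4 (v = -6 + 2 = -4)
K = -14049/2 (K = -9/2 + (54*((28 - 4) - 14))*(-13) = -9/2 + (54*(24 - 14))*(-13) = -9/2 + (54*10)*(-13) = -9/2 + 540*(-13) = -9/2 - 7020 = -14049/2 ≈ -7024.5)
((736 + 218)*(-40))/K = ((736 + 218)*(-40))/(-14049/2) = (954*(-40))*(-2/14049) = -38160*(-2/14049) = 8480/1561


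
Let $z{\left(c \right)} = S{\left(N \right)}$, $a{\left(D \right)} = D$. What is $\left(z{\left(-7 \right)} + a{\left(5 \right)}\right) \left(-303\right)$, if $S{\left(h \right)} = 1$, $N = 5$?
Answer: $-1818$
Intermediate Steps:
$z{\left(c \right)} = 1$
$\left(z{\left(-7 \right)} + a{\left(5 \right)}\right) \left(-303\right) = \left(1 + 5\right) \left(-303\right) = 6 \left(-303\right) = -1818$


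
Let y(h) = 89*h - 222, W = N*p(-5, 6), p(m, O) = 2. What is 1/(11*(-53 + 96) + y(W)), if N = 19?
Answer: 1/3633 ≈ 0.00027525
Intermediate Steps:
W = 38 (W = 19*2 = 38)
y(h) = -222 + 89*h
1/(11*(-53 + 96) + y(W)) = 1/(11*(-53 + 96) + (-222 + 89*38)) = 1/(11*43 + (-222 + 3382)) = 1/(473 + 3160) = 1/3633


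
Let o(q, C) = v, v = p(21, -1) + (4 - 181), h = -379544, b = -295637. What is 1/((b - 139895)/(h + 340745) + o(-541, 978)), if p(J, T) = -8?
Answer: -38799/6742283 ≈ -0.0057546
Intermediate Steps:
v = -185 (v = -8 + (4 - 181) = -8 - 177 = -185)
o(q, C) = -185
1/((b - 139895)/(h + 340745) + o(-541, 978)) = 1/((-295637 - 139895)/(-379544 + 340745) - 185) = 1/(-435532/(-38799) - 185) = 1/(-435532*(-1/38799) - 185) = 1/(435532/38799 - 185) = 1/(-6742283/38799) = -38799/6742283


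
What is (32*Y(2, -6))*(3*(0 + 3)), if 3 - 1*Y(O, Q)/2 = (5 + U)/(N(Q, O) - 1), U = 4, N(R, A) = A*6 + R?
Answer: 3456/5 ≈ 691.20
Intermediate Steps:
N(R, A) = R + 6*A (N(R, A) = 6*A + R = R + 6*A)
Y(O, Q) = 6 - 18/(-1 + Q + 6*O) (Y(O, Q) = 6 - 2*(5 + 4)/((Q + 6*O) - 1) = 6 - 18/(-1 + Q + 6*O))
(32*Y(2, -6))*(3*(0 + 3)) = (32*(6*(-4 - 6 + 6*2)/(-1 - 6 + 6*2)))*(3*(0 + 3)) = (32*(6*(-4 - 6 + 12)/(-1 - 6 + 12)))*(3*3) = (32*(6*2/5))*9 = (32*(6*(⅕)*2))*9 = (32*(12/5))*9 = (384/5)*9 = 3456/5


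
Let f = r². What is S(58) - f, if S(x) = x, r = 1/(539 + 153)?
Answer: 27774111/478864 ≈ 58.000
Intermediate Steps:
r = 1/692 ≈ 0.0014451
f = 1/478864 (f = (1/692)² = 1/478864 ≈ 2.0883e-6)
S(58) - f = 58 - 1*1/478864 = 58 - 1/478864 = 27774111/478864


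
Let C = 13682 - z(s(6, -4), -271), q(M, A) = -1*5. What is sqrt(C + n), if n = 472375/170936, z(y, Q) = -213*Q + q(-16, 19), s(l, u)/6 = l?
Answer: 3*I*sqrt(35739229180846)/85468 ≈ 209.84*I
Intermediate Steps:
s(l, u) = 6*l
q(M, A) = -5
z(y, Q) = -5 - 213*Q (z(y, Q) = -213*Q - 5 = -5 - 213*Q)
C = -44036 (C = 13682 - (-5 - 213*(-271)) = 13682 - (-5 + 57723) = 13682 - 1*57718 = 13682 - 57718 = -44036)
n = 472375/170936 (n = 472375*(1/170936) = 472375/170936 ≈ 2.7635)
sqrt(C + n) = sqrt(-44036 + 472375/170936) = sqrt(-7526865321/170936) = 3*I*sqrt(35739229180846)/85468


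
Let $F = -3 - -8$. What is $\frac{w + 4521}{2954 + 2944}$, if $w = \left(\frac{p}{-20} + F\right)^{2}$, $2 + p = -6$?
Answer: $\frac{18959}{24575} \approx 0.77147$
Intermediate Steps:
$p = -8$ ($p = -2 - 6 = -8$)
$F = 5$ ($F = -3 + 8 = 5$)
$w = \frac{729}{25}$ ($w = \left(- \frac{8}{-20} + 5\right)^{2} = \left(\left(-8\right) \left(- \frac{1}{20}\right) + 5\right)^{2} = \left(\frac{2}{5} + 5\right)^{2} = \left(\frac{27}{5}\right)^{2} = \frac{729}{25} \approx 29.16$)
$\frac{w + 4521}{2954 + 2944} = \frac{\frac{729}{25} + 4521}{2954 + 2944} = \frac{113754}{25 \cdot 5898} = \frac{113754}{25} \cdot \frac{1}{5898} = \frac{18959}{24575}$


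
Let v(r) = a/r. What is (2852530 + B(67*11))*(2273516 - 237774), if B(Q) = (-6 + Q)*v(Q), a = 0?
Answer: 5807015127260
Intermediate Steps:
v(r) = 0 (v(r) = 0/r = 0)
B(Q) = 0 (B(Q) = (-6 + Q)*0 = 0)
(2852530 + B(67*11))*(2273516 - 237774) = (2852530 + 0)*(2273516 - 237774) = 2852530*2035742 = 5807015127260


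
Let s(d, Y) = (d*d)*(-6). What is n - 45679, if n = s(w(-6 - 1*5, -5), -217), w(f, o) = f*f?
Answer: -133525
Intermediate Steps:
w(f, o) = f**2
s(d, Y) = -6*d**2 (s(d, Y) = d**2*(-6) = -6*d**2)
n = -87846 (n = -6*(-6 - 1*5)**4 = -6*(-6 - 5)**4 = -6*((-11)**2)**2 = -6*121**2 = -6*14641 = -87846)
n - 45679 = -87846 - 45679 = -133525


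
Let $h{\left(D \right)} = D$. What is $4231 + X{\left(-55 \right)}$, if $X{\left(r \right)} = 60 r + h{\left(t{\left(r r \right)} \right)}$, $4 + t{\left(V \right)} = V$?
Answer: $3952$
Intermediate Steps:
$t{\left(V \right)} = -4 + V$
$X{\left(r \right)} = -4 + r^{2} + 60 r$ ($X{\left(r \right)} = 60 r + \left(-4 + r r\right) = 60 r + \left(-4 + r^{2}\right) = -4 + r^{2} + 60 r$)
$4231 + X{\left(-55 \right)} = 4231 + \left(-4 + \left(-55\right)^{2} + 60 \left(-55\right)\right) = 4231 - 279 = 3952$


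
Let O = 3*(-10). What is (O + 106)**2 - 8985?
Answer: -3209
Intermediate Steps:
O = -30
(O + 106)**2 - 8985 = (-30 + 106)**2 - 8985 = 76**2 - 8985 = 5776 - 8985 = -3209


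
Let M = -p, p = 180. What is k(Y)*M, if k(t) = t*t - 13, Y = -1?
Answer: 2160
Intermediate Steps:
k(t) = -13 + t² (k(t) = t² - 13 = -13 + t²)
M = -180 (M = -1*180 = -180)
k(Y)*M = (-13 + (-1)²)*(-180) = (-13 + 1)*(-180) = -12*(-180) = 2160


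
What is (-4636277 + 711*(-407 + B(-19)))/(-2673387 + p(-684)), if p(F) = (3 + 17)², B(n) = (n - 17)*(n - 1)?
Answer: 4413734/2672987 ≈ 1.6512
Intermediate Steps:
B(n) = (-1 + n)*(-17 + n) (B(n) = (-17 + n)*(-1 + n) = (-1 + n)*(-17 + n))
p(F) = 400 (p(F) = 20² = 400)
(-4636277 + 711*(-407 + B(-19)))/(-2673387 + p(-684)) = (-4636277 + 711*(-407 + (17 + (-19)² - 18*(-19))))/(-2673387 + 400) = (-4636277 + 711*(-407 + (17 + 361 + 342)))/(-2672987) = (-4636277 + 711*(-407 + 720))*(-1/2672987) = (-4636277 + 711*313)*(-1/2672987) = (-4636277 + 222543)*(-1/2672987) = -4413734*(-1/2672987) = 4413734/2672987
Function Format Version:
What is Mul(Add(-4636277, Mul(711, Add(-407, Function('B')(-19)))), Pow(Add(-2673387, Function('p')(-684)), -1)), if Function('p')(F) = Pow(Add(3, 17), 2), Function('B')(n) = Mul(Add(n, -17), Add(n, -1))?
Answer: Rational(4413734, 2672987) ≈ 1.6512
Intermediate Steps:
Function('B')(n) = Mul(Add(-1, n), Add(-17, n)) (Function('B')(n) = Mul(Add(-17, n), Add(-1, n)) = Mul(Add(-1, n), Add(-17, n)))
Function('p')(F) = 400 (Function('p')(F) = Pow(20, 2) = 400)
Mul(Add(-4636277, Mul(711, Add(-407, Function('B')(-19)))), Pow(Add(-2673387, Function('p')(-684)), -1)) = Mul(Add(-4636277, Mul(711, Add(-407, Add(17, Pow(-19, 2), Mul(-18, -19))))), Pow(Add(-2673387, 400), -1)) = Mul(Add(-4636277, Mul(711, Add(-407, Add(17, 361, 342)))), Pow(-2672987, -1)) = Mul(Add(-4636277, Mul(711, Add(-407, 720))), Rational(-1, 2672987)) = Mul(Add(-4636277, Mul(711, 313)), Rational(-1, 2672987)) = Mul(Add(-4636277, 222543), Rational(-1, 2672987)) = Mul(-4413734, Rational(-1, 2672987)) = Rational(4413734, 2672987)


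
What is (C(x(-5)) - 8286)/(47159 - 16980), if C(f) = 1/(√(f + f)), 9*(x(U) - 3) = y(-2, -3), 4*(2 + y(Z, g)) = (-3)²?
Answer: -8286/30179 + 3*√218/3289511 ≈ -0.27455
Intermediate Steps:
y(Z, g) = ¼ (y(Z, g) = -2 + (¼)*(-3)² = -2 + (¼)*9 = -2 + 9/4 = ¼)
x(U) = 109/36 (x(U) = 3 + (⅑)*(¼) = 3 + 1/36 = 109/36)
C(f) = √2/(2*√f) (C(f) = 1/(√(2*f)) = 1/(√2*√f) = √2/(2*√f))
(C(x(-5)) - 8286)/(47159 - 16980) = (√2/(2*√(109/36)) - 8286)/(47159 - 16980) = (√2*(6*√109/109)/2 - 8286)/30179 = (3*√218/109 - 8286)*(1/30179) = (-8286 + 3*√218/109)*(1/30179) = -8286/30179 + 3*√218/3289511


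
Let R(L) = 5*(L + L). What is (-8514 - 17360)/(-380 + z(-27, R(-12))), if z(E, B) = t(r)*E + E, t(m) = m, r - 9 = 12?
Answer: 12937/487 ≈ 26.565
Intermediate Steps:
r = 21 (r = 9 + 12 = 21)
R(L) = 10*L (R(L) = 5*(2*L) = 10*L)
z(E, B) = 22*E (z(E, B) = 21*E + E = 22*E)
(-8514 - 17360)/(-380 + z(-27, R(-12))) = (-8514 - 17360)/(-380 + 22*(-27)) = -25874/(-380 - 594) = -25874/(-974) = -25874*(-1/974) = 12937/487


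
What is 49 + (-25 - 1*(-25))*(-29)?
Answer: 49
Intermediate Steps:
49 + (-25 - 1*(-25))*(-29) = 49 + (-25 + 25)*(-29) = 49 + 0*(-29) = 49 + 0 = 49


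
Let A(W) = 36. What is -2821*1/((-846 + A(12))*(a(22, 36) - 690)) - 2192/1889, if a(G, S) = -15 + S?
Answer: -1193151749/1023630210 ≈ -1.1656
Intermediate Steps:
-2821*1/((-846 + A(12))*(a(22, 36) - 690)) - 2192/1889 = -2821*1/((-846 + 36)*((-15 + 36) - 690)) - 2192/1889 = -2821*(-1/(810*(21 - 690))) - 2192*1/1889 = -2821/((-669*(-810))) - 2192/1889 = -2821/541890 - 2192/1889 = -1193151749/1023630210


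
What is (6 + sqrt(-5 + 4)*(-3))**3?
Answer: 54 - 297*I ≈ 54.0 - 297.0*I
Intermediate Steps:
(6 + sqrt(-5 + 4)*(-3))**3 = (6 + sqrt(-1)*(-3))**3 = (6 + I*(-3))**3 = (6 - 3*I)**3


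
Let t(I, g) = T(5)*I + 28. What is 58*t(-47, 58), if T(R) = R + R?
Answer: -25636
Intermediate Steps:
T(R) = 2*R
t(I, g) = 28 + 10*I (t(I, g) = (2*5)*I + 28 = 10*I + 28 = 28 + 10*I)
58*t(-47, 58) = 58*(28 + 10*(-47)) = 58*(28 - 470) = 58*(-442) = -25636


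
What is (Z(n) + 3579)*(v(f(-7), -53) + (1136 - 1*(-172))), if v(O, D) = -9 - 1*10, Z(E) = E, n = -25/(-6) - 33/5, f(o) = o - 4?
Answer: 138305833/30 ≈ 4.6102e+6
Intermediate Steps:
f(o) = -4 + o
n = -73/30 (n = -25*(-⅙) - 33*⅕ = 25/6 - 33/5 = -73/30 ≈ -2.4333)
v(O, D) = -19 (v(O, D) = -9 - 10 = -19)
(Z(n) + 3579)*(v(f(-7), -53) + (1136 - 1*(-172))) = (-73/30 + 3579)*(-19 + (1136 - 1*(-172))) = 107297*(-19 + (1136 + 172))/30 = 107297*(-19 + 1308)/30 = (107297/30)*1289 = 138305833/30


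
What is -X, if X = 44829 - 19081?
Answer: -25748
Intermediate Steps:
X = 25748
-X = -1*25748 = -25748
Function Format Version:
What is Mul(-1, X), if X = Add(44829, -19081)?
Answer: -25748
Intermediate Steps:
X = 25748
Mul(-1, X) = Mul(-1, 25748) = -25748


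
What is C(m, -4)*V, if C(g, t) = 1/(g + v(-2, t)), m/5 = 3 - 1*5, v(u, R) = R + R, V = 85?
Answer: -85/18 ≈ -4.7222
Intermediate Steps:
v(u, R) = 2*R
m = -10 (m = 5*(3 - 1*5) = 5*(3 - 5) = 5*(-2) = -10)
C(g, t) = 1/(g + 2*t)
C(m, -4)*V = 85/(-10 + 2*(-4)) = 85/(-10 - 8) = 85/(-18) = -1/18*85 = -85/18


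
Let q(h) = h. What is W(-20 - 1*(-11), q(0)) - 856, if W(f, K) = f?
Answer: -865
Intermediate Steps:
W(-20 - 1*(-11), q(0)) - 856 = (-20 - 1*(-11)) - 856 = (-20 + 11) - 856 = -9 - 856 = -865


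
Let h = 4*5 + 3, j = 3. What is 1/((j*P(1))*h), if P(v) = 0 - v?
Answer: -1/69 ≈ -0.014493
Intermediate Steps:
P(v) = -v
h = 23 (h = 20 + 3 = 23)
1/((j*P(1))*h) = 1/((3*(-1*1))*23) = 1/((3*(-1))*23) = 1/(-3*23) = 1/(-69) = -1/69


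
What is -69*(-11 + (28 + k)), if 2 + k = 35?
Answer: -3450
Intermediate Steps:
k = 33 (k = -2 + 35 = 33)
-69*(-11 + (28 + k)) = -69*(-11 + (28 + 33)) = -69*(-11 + 61) = -69*50 = -3450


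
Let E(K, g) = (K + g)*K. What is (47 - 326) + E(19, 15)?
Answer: 367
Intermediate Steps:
E(K, g) = K*(K + g)
(47 - 326) + E(19, 15) = (47 - 326) + 19*(19 + 15) = -279 + 19*34 = -279 + 646 = 367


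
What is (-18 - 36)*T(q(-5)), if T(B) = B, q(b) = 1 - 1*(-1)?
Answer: -108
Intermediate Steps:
q(b) = 2 (q(b) = 1 + 1 = 2)
(-18 - 36)*T(q(-5)) = (-18 - 36)*2 = -54*2 = -108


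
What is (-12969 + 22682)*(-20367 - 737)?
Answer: -204983152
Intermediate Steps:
(-12969 + 22682)*(-20367 - 737) = 9713*(-21104) = -204983152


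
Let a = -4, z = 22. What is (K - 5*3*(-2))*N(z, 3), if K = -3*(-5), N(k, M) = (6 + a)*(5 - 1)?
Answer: 360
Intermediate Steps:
N(k, M) = 8 (N(k, M) = (6 - 4)*(5 - 1) = 2*4 = 8)
K = 15
(K - 5*3*(-2))*N(z, 3) = (15 - 5*3*(-2))*8 = (15 - 15*(-2))*8 = (15 + 30)*8 = 45*8 = 360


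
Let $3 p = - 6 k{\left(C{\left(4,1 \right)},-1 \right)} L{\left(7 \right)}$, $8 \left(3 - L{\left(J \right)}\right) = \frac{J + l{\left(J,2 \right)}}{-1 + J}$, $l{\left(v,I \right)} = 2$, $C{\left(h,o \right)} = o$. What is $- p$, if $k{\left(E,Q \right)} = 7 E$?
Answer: $\frac{315}{8} \approx 39.375$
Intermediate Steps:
$L{\left(J \right)} = 3 - \frac{2 + J}{8 \left(-1 + J\right)}$ ($L{\left(J \right)} = 3 - \frac{\left(J + 2\right) \frac{1}{-1 + J}}{8} = 3 - \frac{\left(2 + J\right) \frac{1}{-1 + J}}{8} = 3 - \frac{\frac{1}{-1 + J} \left(2 + J\right)}{8} = 3 - \frac{2 + J}{8 \left(-1 + J\right)}$)
$p = - \frac{315}{8}$ ($p = \frac{- 6 \cdot 7 \cdot 1 \frac{-26 + 23 \cdot 7}{8 \left(-1 + 7\right)}}{3} = \frac{\left(-6\right) 7 \frac{-26 + 161}{8 \cdot 6}}{3} = \frac{\left(-42\right) \frac{1}{8} \cdot \frac{1}{6} \cdot 135}{3} = \frac{\left(-42\right) \frac{45}{16}}{3} = \frac{1}{3} \left(- \frac{945}{8}\right) = - \frac{315}{8} \approx -39.375$)
$- p = \left(-1\right) \left(- \frac{315}{8}\right) = \frac{315}{8}$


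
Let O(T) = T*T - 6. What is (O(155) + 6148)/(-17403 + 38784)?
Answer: 30167/21381 ≈ 1.4109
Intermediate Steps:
O(T) = -6 + T² (O(T) = T² - 6 = -6 + T²)
(O(155) + 6148)/(-17403 + 38784) = ((-6 + 155²) + 6148)/(-17403 + 38784) = ((-6 + 24025) + 6148)/21381 = (24019 + 6148)*(1/21381) = 30167*(1/21381) = 30167/21381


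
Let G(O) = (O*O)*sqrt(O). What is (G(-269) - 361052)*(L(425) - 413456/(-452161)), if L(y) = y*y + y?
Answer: -29557219601116312/452161 + 5923772663096666*I*sqrt(269)/452161 ≈ -6.5369e+10 + 2.1487e+11*I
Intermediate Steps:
G(O) = O**(5/2) (G(O) = O**2*sqrt(O) = O**(5/2))
L(y) = y + y**2 (L(y) = y**2 + y = y + y**2)
(G(-269) - 361052)*(L(425) - 413456/(-452161)) = ((-269)**(5/2) - 361052)*(425*(1 + 425) - 413456/(-452161)) = (72361*I*sqrt(269) - 361052)*(425*426 - 413456*(-1/452161)) = (-361052 + 72361*I*sqrt(269))*(181050 + 413456/452161) = (-361052 + 72361*I*sqrt(269))*(81864162506/452161) = -29557219601116312/452161 + 5923772663096666*I*sqrt(269)/452161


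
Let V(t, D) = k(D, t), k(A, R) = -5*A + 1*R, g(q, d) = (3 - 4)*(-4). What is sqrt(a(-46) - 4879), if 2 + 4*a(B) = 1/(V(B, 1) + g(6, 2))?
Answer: I*sqrt(43115309)/94 ≈ 69.854*I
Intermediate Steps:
g(q, d) = 4 (g(q, d) = -1*(-4) = 4)
k(A, R) = R - 5*A (k(A, R) = -5*A + R = R - 5*A)
V(t, D) = t - 5*D
a(B) = -1/2 + 1/(4*(-1 + B)) (a(B) = -1/2 + 1/(4*((B - 5*1) + 4)) = -1/2 + 1/(4*((B - 5) + 4)) = -1/2 + 1/(4*((-5 + B) + 4)) = -1/2 + 1/(4*(-1 + B)))
sqrt(a(-46) - 4879) = sqrt((3 - 2*(-46))/(4*(-1 - 46)) - 4879) = sqrt((1/4)*(3 + 92)/(-47) - 4879) = sqrt((1/4)*(-1/47)*95 - 4879) = sqrt(-95/188 - 4879) = sqrt(-917347/188) = I*sqrt(43115309)/94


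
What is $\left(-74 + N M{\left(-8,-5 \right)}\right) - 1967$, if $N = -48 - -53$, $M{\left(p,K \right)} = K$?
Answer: $-2066$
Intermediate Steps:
$N = 5$ ($N = -48 + 53 = 5$)
$\left(-74 + N M{\left(-8,-5 \right)}\right) - 1967 = \left(-74 + 5 \left(-5\right)\right) - 1967 = \left(-74 - 25\right) - 1967 = -99 - 1967 = -2066$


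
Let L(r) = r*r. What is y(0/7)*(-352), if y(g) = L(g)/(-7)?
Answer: 0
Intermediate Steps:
L(r) = r²
y(g) = -g²/7 (y(g) = g²/(-7) = g²*(-⅐) = -g²/7)
y(0/7)*(-352) = -(0/7)²/7*(-352) = -(0*(⅐))²/7*(-352) = -⅐*0²*(-352) = -⅐*0*(-352) = 0*(-352) = 0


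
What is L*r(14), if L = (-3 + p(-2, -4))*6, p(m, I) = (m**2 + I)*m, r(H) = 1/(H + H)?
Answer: -9/14 ≈ -0.64286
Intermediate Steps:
r(H) = 1/(2*H)
p(m, I) = m*(I + m**2) (p(m, I) = (I + m**2)*m = m*(I + m**2))
L = -18 (L = (-3 - 2*(-4 + (-2)**2))*6 = (-3 - 2*(-4 + 4))*6 = (-3 - 2*0)*6 = (-3 + 0)*6 = -3*6 = -18)
L*r(14) = -9/14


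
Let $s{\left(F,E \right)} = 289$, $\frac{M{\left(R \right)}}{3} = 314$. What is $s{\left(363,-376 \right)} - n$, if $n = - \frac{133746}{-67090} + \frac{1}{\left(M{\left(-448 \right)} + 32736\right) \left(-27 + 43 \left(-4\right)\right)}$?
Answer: $\frac{64523638742249}{224815973490} \approx 287.01$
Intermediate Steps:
$M{\left(R \right)} = 942$ ($M{\left(R \right)} = 3 \cdot 314 = 942$)
$n = \frac{448177596361}{224815973490}$ ($n = - \frac{133746}{-67090} + \frac{1}{\left(942 + 32736\right) \left(-27 + 43 \left(-4\right)\right)} = \left(-133746\right) \left(- \frac{1}{67090}\right) + \frac{1}{33678 \left(-27 - 172\right)} = \frac{66873}{33545} + \frac{1}{33678 \left(-199\right)} = \frac{66873}{33545} + \frac{1}{33678} \left(- \frac{1}{199}\right) = \frac{66873}{33545} - \frac{1}{6701922} = \frac{448177596361}{224815973490} \approx 1.9935$)
$s{\left(363,-376 \right)} - n = 289 - \frac{448177596361}{224815973490} = \frac{64523638742249}{224815973490}$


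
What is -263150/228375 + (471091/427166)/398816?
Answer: -1793211745393571/1556244404890560 ≈ -1.1523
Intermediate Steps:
-263150/228375 + (471091/427166)/398816 = -263150*1/228375 + (471091*(1/427166))*(1/398816) = -10526/9135 + (471091/427166)*(1/398816) = -10526/9135 + 471091/170360635456 = -1793211745393571/1556244404890560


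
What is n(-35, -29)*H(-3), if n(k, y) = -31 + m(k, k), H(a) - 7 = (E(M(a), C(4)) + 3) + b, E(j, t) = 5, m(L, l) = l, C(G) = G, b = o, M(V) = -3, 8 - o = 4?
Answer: -1254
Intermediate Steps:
o = 4 (o = 8 - 1*4 = 8 - 4 = 4)
b = 4
H(a) = 19 (H(a) = 7 + ((5 + 3) + 4) = 7 + (8 + 4) = 7 + 12 = 19)
n(k, y) = -31 + k
n(-35, -29)*H(-3) = (-31 - 35)*19 = -66*19 = -1254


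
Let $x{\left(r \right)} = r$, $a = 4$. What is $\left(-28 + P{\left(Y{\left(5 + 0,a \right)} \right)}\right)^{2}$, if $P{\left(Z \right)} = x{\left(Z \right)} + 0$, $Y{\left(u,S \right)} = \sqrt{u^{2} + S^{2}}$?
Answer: $\left(28 - \sqrt{41}\right)^{2} \approx 466.42$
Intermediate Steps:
$Y{\left(u,S \right)} = \sqrt{S^{2} + u^{2}}$
$P{\left(Z \right)} = Z$ ($P{\left(Z \right)} = Z + 0 = Z$)
$\left(-28 + P{\left(Y{\left(5 + 0,a \right)} \right)}\right)^{2} = \left(-28 + \sqrt{4^{2} + \left(5 + 0\right)^{2}}\right)^{2} = \left(-28 + \sqrt{16 + 5^{2}}\right)^{2} = \left(-28 + \sqrt{16 + 25}\right)^{2} = \left(-28 + \sqrt{41}\right)^{2}$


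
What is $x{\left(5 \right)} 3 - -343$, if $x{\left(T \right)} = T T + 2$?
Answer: $424$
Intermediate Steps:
$x{\left(T \right)} = 2 + T^{2}$ ($x{\left(T \right)} = T^{2} + 2 = 2 + T^{2}$)
$x{\left(5 \right)} 3 - -343 = \left(2 + 5^{2}\right) 3 - -343 = \left(2 + 25\right) 3 + 343 = 27 \cdot 3 + 343 = 81 + 343 = 424$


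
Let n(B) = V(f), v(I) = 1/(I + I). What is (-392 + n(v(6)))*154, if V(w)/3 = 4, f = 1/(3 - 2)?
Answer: -58520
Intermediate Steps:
f = 1 (f = 1/1 = 1)
V(w) = 12 (V(w) = 3*4 = 12)
v(I) = 1/(2*I)
n(B) = 12
(-392 + n(v(6)))*154 = (-392 + 12)*154 = -380*154 = -58520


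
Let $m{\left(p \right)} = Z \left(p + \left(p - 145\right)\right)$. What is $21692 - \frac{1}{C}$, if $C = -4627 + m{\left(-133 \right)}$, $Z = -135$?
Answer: $\frac{1103211735}{50858} \approx 21692.0$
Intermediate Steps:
$m{\left(p \right)} = 19575 - 270 p$ ($m{\left(p \right)} = - 135 \left(p + \left(p - 145\right)\right) = - 135 \left(p + \left(-145 + p\right)\right) = - 135 \left(-145 + 2 p\right) = 19575 - 270 p$)
$C = 50858$ ($C = -4627 + \left(19575 - -35910\right) = -4627 + \left(19575 + 35910\right) = -4627 + 55485 = 50858$)
$21692 - \frac{1}{C} = 21692 - \frac{1}{50858} = \frac{1103211735}{50858}$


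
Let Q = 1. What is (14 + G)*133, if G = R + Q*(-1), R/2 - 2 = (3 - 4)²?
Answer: 2527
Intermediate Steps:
R = 6 (R = 4 + 2*(3 - 4)² = 4 + 2*(-1)² = 4 + 2*1 = 4 + 2 = 6)
G = 5 (G = 6 + 1*(-1) = 6 - 1 = 5)
(14 + G)*133 = (14 + 5)*133 = 19*133 = 2527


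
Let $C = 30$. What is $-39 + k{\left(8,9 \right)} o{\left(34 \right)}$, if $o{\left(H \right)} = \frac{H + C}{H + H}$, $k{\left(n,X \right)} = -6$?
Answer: $- \frac{759}{17} \approx -44.647$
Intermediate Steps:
$o{\left(H \right)} = \frac{30 + H}{2 H}$ ($o{\left(H \right)} = \frac{H + 30}{H + H} = \frac{30 + H}{2 H}$)
$-39 + k{\left(8,9 \right)} o{\left(34 \right)} = -39 - 6 \frac{30 + 34}{2 \cdot 34} = -39 - 6 \cdot \frac{1}{2} \cdot \frac{1}{34} \cdot 64 = -39 - \frac{96}{17} = - \frac{759}{17}$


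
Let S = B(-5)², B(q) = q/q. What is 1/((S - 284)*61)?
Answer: -1/17263 ≈ -5.7927e-5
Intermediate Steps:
B(q) = 1
S = 1 (S = 1² = 1)
1/((S - 284)*61) = 1/((1 - 284)*61) = 1/(-283*61) = 1/(-17263) = -1/17263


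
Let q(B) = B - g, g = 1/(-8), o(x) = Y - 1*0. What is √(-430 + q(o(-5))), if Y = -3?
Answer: I*√6926/4 ≈ 20.806*I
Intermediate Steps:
o(x) = -3 (o(x) = -3 - 1*0 = -3 + 0 = -3)
g = -⅛ ≈ -0.12500
q(B) = ⅛ + B (q(B) = B - 1*(-⅛) = B + ⅛ = ⅛ + B)
√(-430 + q(o(-5))) = √(-430 + (⅛ - 3)) = √(-430 - 23/8) = √(-3463/8) = I*√6926/4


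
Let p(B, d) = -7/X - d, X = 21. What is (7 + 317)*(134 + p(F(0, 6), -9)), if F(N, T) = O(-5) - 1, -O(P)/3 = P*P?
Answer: 46224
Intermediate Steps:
O(P) = -3*P**2 (O(P) = -3*P*P = -3*P**2)
F(N, T) = -76 (F(N, T) = -3*(-5)**2 - 1 = -3*25 - 1 = -75 - 1 = -76)
p(B, d) = -1/3 - d (p(B, d) = -7/21 - d = -7*1/21 - d = -1/3 - d)
(7 + 317)*(134 + p(F(0, 6), -9)) = (7 + 317)*(134 + (-1/3 - 1*(-9))) = 324*(134 + (-1/3 + 9)) = 324*(134 + 26/3) = 324*(428/3) = 46224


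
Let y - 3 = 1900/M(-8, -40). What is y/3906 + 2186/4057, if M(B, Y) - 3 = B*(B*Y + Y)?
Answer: 19120178519/35448938154 ≈ 0.53937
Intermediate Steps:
M(B, Y) = 3 + B*(Y + B*Y) (M(B, Y) = 3 + B*(B*Y + Y) = 3 + B*(Y + B*Y))
y = 4811/2237 (y = 3 + 1900/(3 - 8*(-40) - 40*(-8)²) = 3 + 1900/(3 + 320 - 40*64) = 3 + 1900/(3 + 320 - 2560) = 3 + 1900/(-2237) = 3 + 1900*(-1/2237) = 3 - 1900/2237 = 4811/2237 ≈ 2.1507)
y/3906 + 2186/4057 = (4811/2237)/3906 + 2186/4057 = (4811/2237)*(1/3906) + 2186*(1/4057) = 4811/8737722 + 2186/4057 = 19120178519/35448938154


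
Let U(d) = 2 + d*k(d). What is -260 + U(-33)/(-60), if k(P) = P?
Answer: -16691/60 ≈ -278.18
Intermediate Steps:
U(d) = 2 + d² (U(d) = 2 + d*d = 2 + d²)
-260 + U(-33)/(-60) = -260 + (2 + (-33)²)/(-60) = -260 + (2 + 1089)*(-1/60) = -260 + 1091*(-1/60) = -260 - 1091/60 = -16691/60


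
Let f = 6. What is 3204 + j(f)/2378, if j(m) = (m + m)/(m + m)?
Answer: 7619113/2378 ≈ 3204.0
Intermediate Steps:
j(m) = 1 (j(m) = (2*m)/((2*m)) = (2*m)*(1/(2*m)) = 1)
3204 + j(f)/2378 = 3204 + 1/2378 = 7619113/2378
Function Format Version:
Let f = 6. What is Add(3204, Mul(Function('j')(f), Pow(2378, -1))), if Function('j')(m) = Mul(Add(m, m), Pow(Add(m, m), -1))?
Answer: Rational(7619113, 2378) ≈ 3204.0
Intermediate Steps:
Function('j')(m) = 1 (Function('j')(m) = Mul(Mul(2, m), Pow(Mul(2, m), -1)) = Mul(Mul(2, m), Mul(Rational(1, 2), Pow(m, -1))) = 1)
Add(3204, Mul(Function('j')(f), Pow(2378, -1))) = Add(3204, Mul(1, Pow(2378, -1))) = Add(3204, Mul(1, Rational(1, 2378))) = Add(3204, Rational(1, 2378)) = Rational(7619113, 2378)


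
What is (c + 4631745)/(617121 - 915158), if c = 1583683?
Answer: -6215428/298037 ≈ -20.855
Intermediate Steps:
(c + 4631745)/(617121 - 915158) = (1583683 + 4631745)/(617121 - 915158) = 6215428/(-298037) = 6215428*(-1/298037) = -6215428/298037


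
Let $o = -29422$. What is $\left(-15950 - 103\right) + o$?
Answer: $-45475$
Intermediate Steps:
$\left(-15950 - 103\right) + o = \left(-15950 - 103\right) - 29422 = -16053 - 29422 = -45475$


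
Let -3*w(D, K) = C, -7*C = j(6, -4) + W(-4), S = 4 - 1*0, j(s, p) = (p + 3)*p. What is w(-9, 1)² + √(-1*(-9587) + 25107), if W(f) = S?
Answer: 64/441 + √34694 ≈ 186.41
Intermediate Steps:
j(s, p) = p*(3 + p) (j(s, p) = (3 + p)*p = p*(3 + p))
S = 4 (S = 4 + 0 = 4)
W(f) = 4
C = -8/7 (C = -(-4*(3 - 4) + 4)/7 = -(-4*(-1) + 4)/7 = -(4 + 4)/7 = -⅐*8 = -8/7 ≈ -1.1429)
w(D, K) = 8/21 (w(D, K) = -⅓*(-8/7) = 8/21)
w(-9, 1)² + √(-1*(-9587) + 25107) = (8/21)² + √(-1*(-9587) + 25107) = 64/441 + √(9587 + 25107) = 64/441 + √34694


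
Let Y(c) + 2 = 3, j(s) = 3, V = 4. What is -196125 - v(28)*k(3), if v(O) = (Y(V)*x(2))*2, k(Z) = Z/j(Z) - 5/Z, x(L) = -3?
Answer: -196129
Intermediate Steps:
Y(c) = 1 (Y(c) = -2 + 3 = 1)
k(Z) = -5/Z + Z/3 (k(Z) = Z/3 - 5/Z = -5/Z + Z/3)
v(O) = -6 (v(O) = (1*(-3))*2 = -3*2 = -6)
-196125 - v(28)*k(3) = -196125 - (-6)*(-5/3 + (⅓)*3) = -196125 - (-6)*(-5*⅓ + 1) = -196125 - (-6)*(-5/3 + 1) = -196125 - (-6)*(-2)/3 = -196125 - 1*4 = -196125 - 4 = -196129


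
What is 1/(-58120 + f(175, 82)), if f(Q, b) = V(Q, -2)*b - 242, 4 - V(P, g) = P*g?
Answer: -1/29334 ≈ -3.4090e-5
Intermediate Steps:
V(P, g) = 4 - P*g
f(Q, b) = -242 + b*(4 + 2*Q) (f(Q, b) = (4 - 1*Q*(-2))*b - 242 = (4 + 2*Q)*b - 242 = b*(4 + 2*Q) - 242 = -242 + b*(4 + 2*Q))
1/(-58120 + f(175, 82)) = 1/(-58120 + (-242 + 4*82 + 2*175*82)) = 1/(-58120 + (-242 + 328 + 28700)) = 1/(-58120 + 28786) = 1/(-29334) = -1/29334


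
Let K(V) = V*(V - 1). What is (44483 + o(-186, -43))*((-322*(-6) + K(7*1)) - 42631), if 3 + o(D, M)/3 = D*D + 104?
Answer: -6040573118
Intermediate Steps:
o(D, M) = 303 + 3*D² (o(D, M) = -9 + 3*(D*D + 104) = -9 + 3*(D² + 104) = -9 + 3*(104 + D²) = -9 + (312 + 3*D²) = 303 + 3*D²)
K(V) = V*(-1 + V)
(44483 + o(-186, -43))*((-322*(-6) + K(7*1)) - 42631) = (44483 + (303 + 3*(-186)²))*((-322*(-6) + (7*1)*(-1 + 7*1)) - 42631) = (44483 + (303 + 3*34596))*((-46*(-42) + 7*(-1 + 7)) - 42631) = (44483 + (303 + 103788))*((1932 + 7*6) - 42631) = (44483 + 104091)*((1932 + 42) - 42631) = 148574*(1974 - 42631) = 148574*(-40657) = -6040573118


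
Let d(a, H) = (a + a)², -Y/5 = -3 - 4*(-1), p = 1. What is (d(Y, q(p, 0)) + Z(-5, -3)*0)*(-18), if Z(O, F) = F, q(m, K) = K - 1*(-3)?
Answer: -1800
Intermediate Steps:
q(m, K) = 3 + K (q(m, K) = K + 3 = 3 + K)
Y = -5 (Y = -5*(-3 - 4*(-1)) = -5*(-3 + 4) = -5*1 = -5)
d(a, H) = 4*a² (d(a, H) = (2*a)² = 4*a²)
(d(Y, q(p, 0)) + Z(-5, -3)*0)*(-18) = (4*(-5)² - 3*0)*(-18) = (4*25 + 0)*(-18) = (100 + 0)*(-18) = 100*(-18) = -1800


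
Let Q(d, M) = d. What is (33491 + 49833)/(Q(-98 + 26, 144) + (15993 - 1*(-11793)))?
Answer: 41662/13857 ≈ 3.0066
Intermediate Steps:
(33491 + 49833)/(Q(-98 + 26, 144) + (15993 - 1*(-11793))) = (33491 + 49833)/((-98 + 26) + (15993 - 1*(-11793))) = 83324/(-72 + (15993 + 11793)) = 83324/(-72 + 27786) = 83324/27714 = 83324*(1/27714) = 41662/13857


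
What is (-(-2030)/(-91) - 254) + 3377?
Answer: 40309/13 ≈ 3100.7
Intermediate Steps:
(-(-2030)/(-91) - 254) + 3377 = (-(-2030)*(-1)/91 - 254) + 3377 = (-29*10/13 - 254) + 3377 = (-290/13 - 254) + 3377 = -3592/13 + 3377 = 40309/13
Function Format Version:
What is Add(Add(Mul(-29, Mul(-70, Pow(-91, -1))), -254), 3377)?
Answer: Rational(40309, 13) ≈ 3100.7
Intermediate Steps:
Add(Add(Mul(-29, Mul(-70, Pow(-91, -1))), -254), 3377) = Add(Add(Mul(-29, Mul(-70, Rational(-1, 91))), -254), 3377) = Add(Add(Mul(-29, Rational(10, 13)), -254), 3377) = Add(Add(Rational(-290, 13), -254), 3377) = Add(Rational(-3592, 13), 3377) = Rational(40309, 13)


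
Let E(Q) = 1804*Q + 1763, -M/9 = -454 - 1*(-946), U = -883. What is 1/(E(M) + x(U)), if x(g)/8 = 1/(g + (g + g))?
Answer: -2649/21155838509 ≈ -1.2521e-7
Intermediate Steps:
M = -4428 (M = -9*(-454 - 1*(-946)) = -9*(-454 + 946) = -9*492 = -4428)
E(Q) = 1763 + 1804*Q
x(g) = 8/(3*g) (x(g) = 8/(g + (g + g)) = 8/(g + 2*g) = 8/((3*g)) = 8*(1/(3*g)) = 8/(3*g))
1/(E(M) + x(U)) = 1/((1763 + 1804*(-4428)) + (8/3)/(-883)) = 1/((1763 - 7988112) + (8/3)*(-1/883)) = 1/(-7986349 - 8/2649) = 1/(-21155838509/2649) = -2649/21155838509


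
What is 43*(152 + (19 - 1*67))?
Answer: 4472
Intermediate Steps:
43*(152 + (19 - 1*67)) = 43*(152 + (19 - 67)) = 43*(152 - 48) = 43*104 = 4472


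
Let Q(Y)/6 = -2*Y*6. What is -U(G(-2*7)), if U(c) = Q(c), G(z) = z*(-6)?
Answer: 6048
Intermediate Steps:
Q(Y) = -72*Y (Q(Y) = 6*(-2*Y*6) = 6*(-12*Y) = -72*Y)
G(z) = -6*z
U(c) = -72*c
-U(G(-2*7)) = -(-72)*(-(-12)*7) = -(-72)*(-6*(-14)) = -(-72)*84 = -1*(-6048) = 6048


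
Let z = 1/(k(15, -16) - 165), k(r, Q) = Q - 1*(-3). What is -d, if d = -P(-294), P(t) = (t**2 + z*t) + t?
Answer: 7666785/89 ≈ 86144.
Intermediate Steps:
k(r, Q) = 3 + Q (k(r, Q) = Q + 3 = 3 + Q)
z = -1/178 (z = 1/((3 - 16) - 165) = 1/(-13 - 165) = 1/(-178) = -1/178 ≈ -0.0056180)
P(t) = t**2 + 177*t/178 (P(t) = (t**2 - t/178) + t = t**2 + 177*t/178)
d = -7666785/89 (d = -(-294)*(177 + 178*(-294))/178 = -(-294)*(177 - 52332)/178 = -(-294)*(-52155)/178 = -1*7666785/89 = -7666785/89 ≈ -86144.)
-d = -1*(-7666785/89) = 7666785/89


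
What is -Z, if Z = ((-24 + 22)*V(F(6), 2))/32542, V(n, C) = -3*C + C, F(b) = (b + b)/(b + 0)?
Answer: -4/16271 ≈ -0.00024584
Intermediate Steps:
F(b) = 2 (F(b) = (2*b)/b = 2)
V(n, C) = -2*C
Z = 4/16271 (Z = ((-24 + 22)*(-2*2))/32542 = -2*(-4)*(1/32542) = 8*(1/32542) = 4/16271 ≈ 0.00024584)
-Z = -1*4/16271 = -4/16271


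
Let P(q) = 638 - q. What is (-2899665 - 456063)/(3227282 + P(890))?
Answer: -1677864/1613515 ≈ -1.0399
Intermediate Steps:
(-2899665 - 456063)/(3227282 + P(890)) = (-2899665 - 456063)/(3227282 + (638 - 1*890)) = -3355728/(3227282 + (638 - 890)) = -3355728/(3227282 - 252) = -3355728/3227030 = -3355728*1/3227030 = -1677864/1613515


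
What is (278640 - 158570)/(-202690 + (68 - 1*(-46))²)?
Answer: -60035/94847 ≈ -0.63297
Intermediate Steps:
(278640 - 158570)/(-202690 + (68 - 1*(-46))²) = 120070/(-202690 + (68 + 46)²) = 120070/(-202690 + 114²) = 120070/(-202690 + 12996) = 120070/(-189694) = 120070*(-1/189694) = -60035/94847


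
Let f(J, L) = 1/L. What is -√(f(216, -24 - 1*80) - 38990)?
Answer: -I*√105428986/52 ≈ -197.46*I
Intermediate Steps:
-√(f(216, -24 - 1*80) - 38990) = -√(1/(-24 - 1*80) - 38990) = -√(1/(-24 - 80) - 38990) = -√(1/(-104) - 38990) = -√(-1/104 - 38990) = -√(-4054961/104) = -I*√105428986/52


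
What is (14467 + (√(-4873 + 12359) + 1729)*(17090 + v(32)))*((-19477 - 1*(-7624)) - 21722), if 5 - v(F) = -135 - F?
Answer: -1002565112375 - 579571650*√7486 ≈ -1.0527e+12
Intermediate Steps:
v(F) = 140 + F (v(F) = 5 - (-135 - F) = 5 + (135 + F) = 140 + F)
(14467 + (√(-4873 + 12359) + 1729)*(17090 + v(32)))*((-19477 - 1*(-7624)) - 21722) = (14467 + (√(-4873 + 12359) + 1729)*(17090 + (140 + 32)))*((-19477 - 1*(-7624)) - 21722) = (14467 + (√7486 + 1729)*(17090 + 172))*((-19477 + 7624) - 21722) = (14467 + (1729 + √7486)*17262)*(-11853 - 21722) = (14467 + (29845998 + 17262*√7486))*(-33575) = (29860465 + 17262*√7486)*(-33575) = -1002565112375 - 579571650*√7486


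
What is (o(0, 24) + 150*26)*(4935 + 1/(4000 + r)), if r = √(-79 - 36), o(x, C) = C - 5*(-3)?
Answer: 62205138247395/3200023 - 3939*I*√115/16000115 ≈ 1.9439e+7 - 0.00264*I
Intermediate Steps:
o(x, C) = 15 + C (o(x, C) = C + 15 = 15 + C)
r = I*√115 (r = √(-115) = I*√115 ≈ 10.724*I)
(o(0, 24) + 150*26)*(4935 + 1/(4000 + r)) = ((15 + 24) + 150*26)*(4935 + 1/(4000 + I*√115)) = (39 + 3900)*(4935 + 1/(4000 + I*√115)) = 3939*(4935 + 1/(4000 + I*√115)) = 19438965 + 3939/(4000 + I*√115)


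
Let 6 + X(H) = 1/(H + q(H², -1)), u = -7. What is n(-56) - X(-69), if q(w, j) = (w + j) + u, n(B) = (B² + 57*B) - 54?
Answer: -487137/4684 ≈ -104.00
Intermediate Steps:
n(B) = -54 + B² + 57*B
q(w, j) = -7 + j + w (q(w, j) = (w + j) - 7 = (j + w) - 7 = -7 + j + w)
X(H) = -6 + 1/(-8 + H + H²) (X(H) = -6 + 1/(H + (-7 - 1 + H²)) = -6 + 1/(H + (-8 + H²)) = -6 + 1/(-8 + H + H²))
n(-56) - X(-69) = (-54 + (-56)² + 57*(-56)) - (49 - 6*(-69) - 6*(-69)²)/(-8 - 69 + (-69)²) = (-54 + 3136 - 3192) - (49 + 414 - 6*4761)/(-8 - 69 + 4761) = -110 - (49 + 414 - 28566)/4684 = -110 - (-28103)/4684 = -110 - 1*(-28103/4684) = -110 + 28103/4684 = -487137/4684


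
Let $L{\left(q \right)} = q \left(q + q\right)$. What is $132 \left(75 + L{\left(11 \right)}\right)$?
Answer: $41844$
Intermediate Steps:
$L{\left(q \right)} = 2 q^{2}$ ($L{\left(q \right)} = q 2 q = 2 q^{2}$)
$132 \left(75 + L{\left(11 \right)}\right) = 132 \left(75 + 2 \cdot 11^{2}\right) = 132 \left(75 + 2 \cdot 121\right) = 132 \left(75 + 242\right) = 132 \cdot 317 = 41844$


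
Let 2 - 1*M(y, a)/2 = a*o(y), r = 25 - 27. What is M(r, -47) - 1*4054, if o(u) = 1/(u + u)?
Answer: -8147/2 ≈ -4073.5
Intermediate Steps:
o(u) = 1/(2*u)
r = -2
M(y, a) = 4 - a/y (M(y, a) = 4 - 2*a*1/(2*y) = 4 - a/y)
M(r, -47) - 1*4054 = (4 - 1*(-47)/(-2)) - 1*4054 = (4 - 1*(-47)*(-½)) - 4054 = (4 - 47/2) - 4054 = -39/2 - 4054 = -8147/2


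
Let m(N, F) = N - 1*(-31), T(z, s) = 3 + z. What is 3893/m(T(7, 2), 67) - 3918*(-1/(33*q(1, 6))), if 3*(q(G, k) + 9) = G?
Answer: 476380/5863 ≈ 81.252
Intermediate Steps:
q(G, k) = -9 + G/3
m(N, F) = 31 + N (m(N, F) = N + 31 = 31 + N)
3893/m(T(7, 2), 67) - 3918*(-1/(33*q(1, 6))) = 3893/(31 + (3 + 7)) - 3918*(-1/(33*(-9 + (⅓)*1))) = 3893/(31 + 10) - 3918*(-1/(33*(-9 + ⅓))) = 3893/41 - 3918/(-11*(-26/3)*3) = 3893*(1/41) - 3918/((286/3)*3) = 3893/41 - 3918/286 = 3893/41 - 3918*1/286 = 3893/41 - 1959/143 = 476380/5863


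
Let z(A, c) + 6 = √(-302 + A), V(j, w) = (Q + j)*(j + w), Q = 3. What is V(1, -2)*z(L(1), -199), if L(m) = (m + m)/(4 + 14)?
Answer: 24 - 4*I*√2717/3 ≈ 24.0 - 69.5*I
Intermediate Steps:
V(j, w) = (3 + j)*(j + w)
L(m) = m/9 (L(m) = (2*m)/18 = (2*m)*(1/18) = m/9)
z(A, c) = -6 + √(-302 + A)
V(1, -2)*z(L(1), -199) = (1² + 3*1 + 3*(-2) + 1*(-2))*(-6 + √(-302 + (⅑)*1)) = (1 + 3 - 6 - 2)*(-6 + √(-302 + ⅑)) = -4*(-6 + √(-2717/9)) = -4*(-6 + I*√2717/3) = 24 - 4*I*√2717/3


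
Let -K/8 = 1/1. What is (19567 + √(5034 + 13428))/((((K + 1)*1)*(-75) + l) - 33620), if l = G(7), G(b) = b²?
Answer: -19567/33046 - √18462/33046 ≈ -0.59623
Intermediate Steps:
l = 49 (l = 7² = 49)
K = -8 (K = -8/1 = -8*1 = -8)
(19567 + √(5034 + 13428))/((((K + 1)*1)*(-75) + l) - 33620) = (19567 + √(5034 + 13428))/((((-8 + 1)*1)*(-75) + 49) - 33620) = (19567 + √18462)/((-7*1*(-75) + 49) - 33620) = (19567 + √18462)/((-7*(-75) + 49) - 33620) = (19567 + √18462)/((525 + 49) - 33620) = (19567 + √18462)/(574 - 33620) = (19567 + √18462)/(-33046) = (19567 + √18462)*(-1/33046) = -19567/33046 - √18462/33046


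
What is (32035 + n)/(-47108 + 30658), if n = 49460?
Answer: -16299/3290 ≈ -4.9541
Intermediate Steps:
(32035 + n)/(-47108 + 30658) = (32035 + 49460)/(-47108 + 30658) = 81495/(-16450) = 81495*(-1/16450) = -16299/3290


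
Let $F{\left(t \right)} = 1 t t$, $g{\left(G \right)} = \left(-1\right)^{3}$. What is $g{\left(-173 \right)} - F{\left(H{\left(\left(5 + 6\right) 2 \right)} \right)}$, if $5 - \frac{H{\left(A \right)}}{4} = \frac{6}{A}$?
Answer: $- \frac{43385}{121} \approx -358.55$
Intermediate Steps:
$H{\left(A \right)} = 20 - \frac{24}{A}$ ($H{\left(A \right)} = 20 - 4 \frac{6}{A} = 20 - \frac{24}{A}$)
$g{\left(G \right)} = -1$
$F{\left(t \right)} = t^{2}$ ($F{\left(t \right)} = t t = t^{2}$)
$g{\left(-173 \right)} - F{\left(H{\left(\left(5 + 6\right) 2 \right)} \right)} = -1 - \left(20 - \frac{24}{\left(5 + 6\right) 2}\right)^{2} = -1 - \left(20 - \frac{24}{11 \cdot 2}\right)^{2} = -1 - \left(20 - \frac{24}{22}\right)^{2} = -1 - \left(20 - \frac{12}{11}\right)^{2} = -1 - \left(\frac{208}{11}\right)^{2} = -1 - \frac{43264}{121} = - \frac{43385}{121}$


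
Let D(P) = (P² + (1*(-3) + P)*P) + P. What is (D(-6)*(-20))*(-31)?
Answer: 52080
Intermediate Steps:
D(P) = P + P² + P*(-3 + P) (D(P) = (P² + (-3 + P)*P) + P = (P² + P*(-3 + P)) + P = P + P² + P*(-3 + P))
(D(-6)*(-20))*(-31) = ((2*(-6)*(-1 - 6))*(-20))*(-31) = ((2*(-6)*(-7))*(-20))*(-31) = (84*(-20))*(-31) = -1680*(-31) = 52080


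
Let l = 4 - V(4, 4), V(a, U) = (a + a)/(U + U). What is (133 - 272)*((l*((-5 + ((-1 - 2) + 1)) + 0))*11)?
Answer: 32109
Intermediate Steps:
V(a, U) = a/U (V(a, U) = (2*a)/((2*U)) = (2*a)*(1/(2*U)) = a/U)
l = 3 (l = 4 - 4/4 = 4 - 1*1 = 4 - 1 = 3)
(133 - 272)*((l*((-5 + ((-1 - 2) + 1)) + 0))*11) = (133 - 272)*((3*((-5 + ((-1 - 2) + 1)) + 0))*11) = -139*3*((-5 + (-3 + 1)) + 0)*11 = -139*3*((-5 - 2) + 0)*11 = -139*3*(-7 + 0)*11 = -139*3*(-7)*11 = -(-2919)*11 = -139*(-231) = 32109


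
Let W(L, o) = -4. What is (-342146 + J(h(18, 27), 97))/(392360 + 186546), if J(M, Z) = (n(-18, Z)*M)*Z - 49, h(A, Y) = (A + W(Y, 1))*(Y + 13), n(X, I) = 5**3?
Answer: 6447805/578906 ≈ 11.138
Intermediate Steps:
n(X, I) = 125
h(A, Y) = (-4 + A)*(13 + Y) (h(A, Y) = (A - 4)*(Y + 13) = (-4 + A)*(13 + Y))
J(M, Z) = -49 + 125*M*Z (J(M, Z) = (125*M)*Z - 49 = 125*M*Z - 49 = -49 + 125*M*Z)
(-342146 + J(h(18, 27), 97))/(392360 + 186546) = (-342146 + (-49 + 125*(-52 - 4*27 + 13*18 + 18*27)*97))/(392360 + 186546) = (-342146 + (-49 + 125*(-52 - 108 + 234 + 486)*97))/578906 = (-342146 + (-49 + 125*560*97))*(1/578906) = (-342146 + (-49 + 6790000))*(1/578906) = (-342146 + 6789951)*(1/578906) = 6447805*(1/578906) = 6447805/578906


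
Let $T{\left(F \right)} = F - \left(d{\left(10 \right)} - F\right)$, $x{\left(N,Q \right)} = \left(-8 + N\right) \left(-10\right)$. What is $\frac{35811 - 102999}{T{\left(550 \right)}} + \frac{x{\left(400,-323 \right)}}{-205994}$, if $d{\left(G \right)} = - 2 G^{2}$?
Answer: $- \frac{1729403609}{33474025} \approx -51.664$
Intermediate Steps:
$x{\left(N,Q \right)} = 80 - 10 N$
$T{\left(F \right)} = 200 + 2 F$ ($T{\left(F \right)} = F - \left(- 2 \cdot 10^{2} - F\right) = F - \left(\left(-2\right) 100 - F\right) = F - \left(-200 - F\right) = F + \left(200 + F\right) = 200 + 2 F$)
$\frac{35811 - 102999}{T{\left(550 \right)}} + \frac{x{\left(400,-323 \right)}}{-205994} = \frac{35811 - 102999}{200 + 2 \cdot 550} + \frac{80 - 4000}{-205994} = - \frac{67188}{200 + 1100} + \left(80 - 4000\right) \left(- \frac{1}{205994}\right) = - \frac{67188}{1300} - - \frac{1960}{102997} = \left(-67188\right) \frac{1}{1300} + \frac{1960}{102997} = - \frac{16797}{325} + \frac{1960}{102997} = - \frac{1729403609}{33474025}$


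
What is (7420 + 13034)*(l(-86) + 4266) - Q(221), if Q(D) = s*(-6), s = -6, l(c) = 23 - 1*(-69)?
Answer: 89138496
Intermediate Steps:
l(c) = 92 (l(c) = 23 + 69 = 92)
Q(D) = 36 (Q(D) = -6*(-6) = 36)
(7420 + 13034)*(l(-86) + 4266) - Q(221) = (7420 + 13034)*(92 + 4266) - 1*36 = 20454*4358 - 36 = 89138532 - 36 = 89138496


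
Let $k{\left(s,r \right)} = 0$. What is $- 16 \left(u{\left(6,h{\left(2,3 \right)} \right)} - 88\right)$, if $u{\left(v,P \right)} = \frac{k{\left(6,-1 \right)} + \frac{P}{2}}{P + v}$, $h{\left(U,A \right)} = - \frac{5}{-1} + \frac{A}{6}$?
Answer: $\frac{32296}{23} \approx 1404.2$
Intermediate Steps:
$h{\left(U,A \right)} = 5 + \frac{A}{6}$ ($h{\left(U,A \right)} = \left(-5\right) \left(-1\right) + A \frac{1}{6} = 5 + \frac{A}{6}$)
$u{\left(v,P \right)} = \frac{P}{2 \left(P + v\right)}$ ($u{\left(v,P \right)} = \frac{0 + \frac{P}{2}}{P + v} = \frac{\frac{1}{2} P}{P + v} = \frac{P}{2 \left(P + v\right)}$)
$- 16 \left(u{\left(6,h{\left(2,3 \right)} \right)} - 88\right) = - 16 \left(\frac{5 + \frac{1}{6} \cdot 3}{2 \left(\left(5 + \frac{1}{6} \cdot 3\right) + 6\right)} - 88\right) = - 16 \left(\frac{5 + \frac{1}{2}}{2 \left(\left(5 + \frac{1}{2}\right) + 6\right)} - 88\right) = - 16 \left(\frac{1}{2} \cdot \frac{11}{2} \frac{1}{\frac{11}{2} + 6} - 88\right) = - 16 \left(\frac{1}{2} \cdot \frac{11}{2} \frac{1}{\frac{23}{2}} - 88\right) = - 16 \left(\frac{1}{2} \cdot \frac{11}{2} \cdot \frac{2}{23} - 88\right) = - 16 \left(\frac{11}{46} - 88\right) = \left(-16\right) \left(- \frac{4037}{46}\right) = \frac{32296}{23}$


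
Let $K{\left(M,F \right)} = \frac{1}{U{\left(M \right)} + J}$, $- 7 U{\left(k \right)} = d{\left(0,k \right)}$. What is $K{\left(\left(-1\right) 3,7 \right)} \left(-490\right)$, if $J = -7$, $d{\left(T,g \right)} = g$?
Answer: $\frac{1715}{23} \approx 74.565$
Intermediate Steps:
$U{\left(k \right)} = - \frac{k}{7}$
$K{\left(M,F \right)} = \frac{1}{-7 - \frac{M}{7}}$ ($K{\left(M,F \right)} = \frac{1}{- \frac{M}{7} - 7} = \frac{1}{-7 - \frac{M}{7}}$)
$K{\left(\left(-1\right) 3,7 \right)} \left(-490\right) = - \frac{7}{49 - 3} \left(-490\right) = - \frac{7}{46} \left(-490\right) = \left(-7\right) \frac{1}{46} \left(-490\right) = \left(- \frac{7}{46}\right) \left(-490\right) = \frac{1715}{23}$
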